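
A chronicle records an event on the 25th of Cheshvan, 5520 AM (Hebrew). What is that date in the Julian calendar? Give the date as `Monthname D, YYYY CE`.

Julian Day Number of the source date = 2363840.
Converting JDN 2363840 to the Julian calendar gives 4 November 1759 CE.

November 4, 1759 CE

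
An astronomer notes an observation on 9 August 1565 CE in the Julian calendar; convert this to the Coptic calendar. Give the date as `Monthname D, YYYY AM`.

Mesori 16, 1281 AM

The source date corresponds to 19 August 1565 in the proleptic Gregorian calendar (JDN 2292895).
That day falls on 16 Mesori 1281 AM in the Coptic calendar.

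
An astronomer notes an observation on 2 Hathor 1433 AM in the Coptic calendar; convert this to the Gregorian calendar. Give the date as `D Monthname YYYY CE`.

Julian Day Number of the source date = 2348129.
Converting JDN 2348129 to the Gregorian calendar gives 9 November 1716 CE.

9 November 1716 CE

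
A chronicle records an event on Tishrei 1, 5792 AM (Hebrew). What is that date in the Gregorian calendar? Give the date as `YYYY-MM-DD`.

Both dates share Julian Day Number 2463128; in the Gregorian calendar that is 18 September 2031 CE.

2031-09-18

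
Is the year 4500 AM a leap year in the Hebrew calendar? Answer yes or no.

Hebrew year 4500 is year 16 of its 19-year Metonic cycle; leap years are at positions 3, 6, 8, 11, 14, 17, 19, so it is a common year (12 months).

no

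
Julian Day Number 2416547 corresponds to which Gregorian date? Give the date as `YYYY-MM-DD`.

1904-03-07

JDN 2451545 is 1 Jan 2000; 2416547 is −34998 days from there.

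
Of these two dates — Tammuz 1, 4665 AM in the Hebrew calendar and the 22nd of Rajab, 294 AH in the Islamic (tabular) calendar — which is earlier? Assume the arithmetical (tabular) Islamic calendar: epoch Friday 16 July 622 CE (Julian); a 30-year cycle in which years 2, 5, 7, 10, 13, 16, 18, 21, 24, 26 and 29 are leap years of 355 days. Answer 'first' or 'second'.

first

First date → JDN 2051766; second date → JDN 2052467.
JDN 2051766 < JDN 2052467, so the first date is earlier.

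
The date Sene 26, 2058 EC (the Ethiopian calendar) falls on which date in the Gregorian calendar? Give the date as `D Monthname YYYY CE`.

3 July 2066 CE

Both dates share Julian Day Number 2475835; in the Gregorian calendar that is 3 July 2066 CE.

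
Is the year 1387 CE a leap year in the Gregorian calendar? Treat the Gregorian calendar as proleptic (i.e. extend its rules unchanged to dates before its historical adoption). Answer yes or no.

1387 is not divisible by 4, so it is a common year.

no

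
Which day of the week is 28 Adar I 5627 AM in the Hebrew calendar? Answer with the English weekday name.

Equivalently 5 March 1867 Gregorian, JDN 2403031.
JDN 2403031 mod 7 = 1, and JDN 0 was a Monday, so this is a Tuesday.

Tuesday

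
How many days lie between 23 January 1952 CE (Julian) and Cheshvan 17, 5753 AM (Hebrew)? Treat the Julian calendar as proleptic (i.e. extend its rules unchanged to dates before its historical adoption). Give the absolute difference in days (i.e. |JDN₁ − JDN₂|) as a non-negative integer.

JDN of the first date = 2434048.
JDN of the second date = 2448940.
|2448940 − 2434048| = 14892.

14892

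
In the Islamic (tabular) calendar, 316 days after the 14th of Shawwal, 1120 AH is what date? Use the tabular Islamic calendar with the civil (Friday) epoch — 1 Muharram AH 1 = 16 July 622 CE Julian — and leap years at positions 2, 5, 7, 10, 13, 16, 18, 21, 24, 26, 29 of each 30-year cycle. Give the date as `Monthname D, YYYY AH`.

Ramadan 5, 1121 AH

Counting 316 days forward from JDN 2345255 reaches JDN 2345571, which is Ramadan 5, 1121 AH.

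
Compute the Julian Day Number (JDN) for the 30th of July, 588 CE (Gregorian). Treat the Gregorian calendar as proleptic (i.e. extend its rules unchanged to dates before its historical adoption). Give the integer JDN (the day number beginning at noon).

JDN 2400001 is 17 November 1858 CE (Gregorian), MJD 0; the target day is −463967 days from there, so JDN = 1936034.

1936034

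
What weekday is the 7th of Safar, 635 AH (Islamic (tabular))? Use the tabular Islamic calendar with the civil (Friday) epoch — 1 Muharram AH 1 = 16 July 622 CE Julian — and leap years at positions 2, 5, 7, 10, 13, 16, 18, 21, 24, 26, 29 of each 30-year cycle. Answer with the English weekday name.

Equivalently 6 October 1237 Gregorian, JDN 2173144.
Since JDN mod 7 = 1 (0 = Monday), the day is Tuesday.

Tuesday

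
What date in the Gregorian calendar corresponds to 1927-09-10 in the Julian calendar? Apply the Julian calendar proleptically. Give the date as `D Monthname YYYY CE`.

23 September 1927 CE

The Julian–Gregorian offset here is 13 days (Julian trailing).
10 September 1927 Julian + 13 days → 23 September 1927 Gregorian.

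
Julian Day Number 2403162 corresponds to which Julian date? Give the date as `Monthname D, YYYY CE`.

JDN 2403162 is 14 July 1867 in the Gregorian calendar.
In the Julian calendar that day is July 2, 1867 CE.

July 2, 1867 CE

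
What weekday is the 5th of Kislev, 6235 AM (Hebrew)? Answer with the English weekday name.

Thursday

Equivalently 15 November 2474 Gregorian, JDN 2624989.
Since JDN mod 7 = 3 (0 = Monday), the day is Thursday.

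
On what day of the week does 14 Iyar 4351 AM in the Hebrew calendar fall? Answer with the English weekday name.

Sunday

In the proleptic Gregorian calendar this is 15 May 591 (JDN 1937053).
JDN 1937053 mod 7 = 6, and JDN 0 was a Monday, so this is a Sunday.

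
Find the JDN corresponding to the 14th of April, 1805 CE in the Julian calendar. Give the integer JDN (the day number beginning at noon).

In the Gregorian calendar the same day is 26 April 1805.
JDN 2400001 is 17 November 1858 CE (Gregorian), MJD 0; the target day is −19563 days from there, so JDN = 2380438.

2380438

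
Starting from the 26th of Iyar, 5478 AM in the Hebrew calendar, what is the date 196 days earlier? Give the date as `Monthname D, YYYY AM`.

JDN of the 26th of Iyar, 5478 AM = 2348693.
2348693 − 196 = 2348497.
JDN 2348497 in the Hebrew calendar is Kislev 8, 5478 AM.

Kislev 8, 5478 AM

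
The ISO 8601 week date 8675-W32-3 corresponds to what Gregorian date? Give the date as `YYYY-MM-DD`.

8675-08-11

ISO week 1 of 8675 is the week containing the first Thursday of 8675.
Week 32, day 3 (Wednesday) lands on 8675-08-11.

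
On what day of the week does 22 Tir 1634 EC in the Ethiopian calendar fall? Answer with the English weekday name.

In the Gregorian calendar this is 27 January 1642 (JDN 2320815).
JDN 2320815 mod 7 = 0, and JDN 0 was a Monday, so this is a Monday.

Monday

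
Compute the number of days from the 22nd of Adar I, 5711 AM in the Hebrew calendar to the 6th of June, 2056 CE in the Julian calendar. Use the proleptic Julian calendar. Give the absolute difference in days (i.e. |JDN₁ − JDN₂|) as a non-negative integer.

First date → JDN 2433706; second date → JDN 2472169.
The interval is |2433706 − 2472169| = 38463 days.

38463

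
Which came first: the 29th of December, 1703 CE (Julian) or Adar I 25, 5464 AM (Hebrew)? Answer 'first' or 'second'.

first

The two dates have Julian Day Numbers 2343441 and 2343493 respectively.
Since 2343441 < 2343493, the first date comes first.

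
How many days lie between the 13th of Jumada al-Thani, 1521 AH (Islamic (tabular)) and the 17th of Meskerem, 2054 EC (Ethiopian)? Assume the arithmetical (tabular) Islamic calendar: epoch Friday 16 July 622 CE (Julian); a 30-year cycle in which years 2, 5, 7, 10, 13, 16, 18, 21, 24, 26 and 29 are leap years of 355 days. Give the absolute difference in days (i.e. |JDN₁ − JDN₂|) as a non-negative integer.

13142

JDN of the first date = 2487237.
JDN of the second date = 2474095.
|2474095 − 2487237| = 13142.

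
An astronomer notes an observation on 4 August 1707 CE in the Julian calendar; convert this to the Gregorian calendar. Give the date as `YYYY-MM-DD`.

1707-08-15

The Julian–Gregorian offset here is 11 days (Julian trailing).
4 August 1707 Julian + 11 days → 15 August 1707 Gregorian.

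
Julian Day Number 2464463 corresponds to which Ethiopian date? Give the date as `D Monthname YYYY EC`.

7 Ginbot 2027 EC

The Gregorian equivalent of JDN 2464463 is 15 May 2035.
In the Ethiopian calendar that day is 7 Ginbot 2027 EC.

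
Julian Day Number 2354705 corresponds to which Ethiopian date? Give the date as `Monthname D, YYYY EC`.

The Gregorian equivalent of JDN 2354705 is 11 November 1734.
In the Ethiopian calendar that day is Hidar 4, 1727 EC.

Hidar 4, 1727 EC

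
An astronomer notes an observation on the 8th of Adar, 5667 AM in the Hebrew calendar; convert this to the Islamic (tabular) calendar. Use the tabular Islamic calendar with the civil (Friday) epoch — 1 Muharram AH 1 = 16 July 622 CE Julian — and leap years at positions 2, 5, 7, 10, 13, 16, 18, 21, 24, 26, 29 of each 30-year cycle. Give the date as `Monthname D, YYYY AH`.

Muharram 9, 1325 AH

Julian Day Number of the source date = 2417629.
Converting JDN 2417629 to the tabular Islamic calendar gives 9 Muharram 1325 AH.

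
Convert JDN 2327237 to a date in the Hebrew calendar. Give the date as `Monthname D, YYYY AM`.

Elul 9, 5419 AM

JDN 2327237 is 28 August 1659 in the Gregorian calendar.
In the Hebrew calendar that day is Elul 9, 5419 AM.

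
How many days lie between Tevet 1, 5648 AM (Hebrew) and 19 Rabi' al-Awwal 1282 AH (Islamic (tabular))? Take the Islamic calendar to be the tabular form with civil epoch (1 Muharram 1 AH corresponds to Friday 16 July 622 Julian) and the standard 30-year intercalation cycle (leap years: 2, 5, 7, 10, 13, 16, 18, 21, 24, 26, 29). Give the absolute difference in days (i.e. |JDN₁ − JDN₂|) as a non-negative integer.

First date → JDN 2410622; second date → JDN 2402461.
The interval is |2410622 − 2402461| = 8161 days.

8161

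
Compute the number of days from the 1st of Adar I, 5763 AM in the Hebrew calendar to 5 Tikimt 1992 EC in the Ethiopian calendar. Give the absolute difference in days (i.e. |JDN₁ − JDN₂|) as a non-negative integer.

JDN of the first date = 2452674.
JDN of the second date = 2451468.
|2451468 − 2452674| = 1206.

1206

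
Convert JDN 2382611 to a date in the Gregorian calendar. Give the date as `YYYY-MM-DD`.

JDN 2451545 is 1 Jan 2000; 2382611 is −68934 days from there.

1811-04-08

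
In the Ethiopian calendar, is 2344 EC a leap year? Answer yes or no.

2344 mod 4 = 0; in the Ethiopian calendar a year is leap when year mod 4 = 3, so it is a common year.

no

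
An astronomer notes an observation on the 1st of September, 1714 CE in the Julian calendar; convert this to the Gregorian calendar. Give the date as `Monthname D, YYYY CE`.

September 12, 1714 CE

At this point the Julian calendar is 11 days behind the Gregorian.
1 September 1714 Julian + 11 days → 12 September 1714 Gregorian.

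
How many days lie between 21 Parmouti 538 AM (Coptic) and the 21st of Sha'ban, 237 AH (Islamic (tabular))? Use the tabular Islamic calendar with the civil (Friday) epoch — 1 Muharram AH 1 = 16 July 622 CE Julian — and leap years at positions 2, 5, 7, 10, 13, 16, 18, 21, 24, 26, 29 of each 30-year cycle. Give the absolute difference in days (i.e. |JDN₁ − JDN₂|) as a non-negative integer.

First date → JDN 2021399; second date → JDN 2032298.
The interval is |2021399 − 2032298| = 10899 days.

10899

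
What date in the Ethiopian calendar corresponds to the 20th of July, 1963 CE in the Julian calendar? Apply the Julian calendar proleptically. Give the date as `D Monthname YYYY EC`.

Julian Day Number of the source date = 2438244.
Converting JDN 2438244 to the Ethiopian calendar gives 26 Hamle 1955 EC.

26 Hamle 1955 EC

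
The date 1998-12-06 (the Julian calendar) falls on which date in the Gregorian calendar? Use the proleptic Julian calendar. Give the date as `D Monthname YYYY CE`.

19 December 1998 CE

The Julian–Gregorian offset here is 13 days (Julian trailing).
6 December 1998 Julian + 13 days → 19 December 1998 Gregorian.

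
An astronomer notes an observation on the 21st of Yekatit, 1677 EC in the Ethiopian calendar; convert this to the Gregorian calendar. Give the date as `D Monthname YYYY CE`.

Julian Day Number of the source date = 2336550.
Converting JDN 2336550 to the Gregorian calendar gives 25 February 1685 CE.

25 February 1685 CE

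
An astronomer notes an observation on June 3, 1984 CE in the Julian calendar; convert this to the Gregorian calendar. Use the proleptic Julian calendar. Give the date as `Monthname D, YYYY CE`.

June 16, 1984 CE

At this point the Julian calendar is 13 days behind the Gregorian.
3 June 1984 Julian + 13 days → 16 June 1984 Gregorian.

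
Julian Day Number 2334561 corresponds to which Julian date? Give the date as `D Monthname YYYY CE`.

6 September 1679 CE

The Gregorian equivalent of JDN 2334561 is 16 September 1679.
In the Julian calendar that day is 6 September 1679 CE.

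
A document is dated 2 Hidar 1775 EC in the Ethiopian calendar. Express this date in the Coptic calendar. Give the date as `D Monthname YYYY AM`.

The source date corresponds to 9 November 1782 in the Gregorian calendar (JDN 2372235).
That day falls on 2 Hathor 1499 AM in the Coptic calendar.

2 Hathor 1499 AM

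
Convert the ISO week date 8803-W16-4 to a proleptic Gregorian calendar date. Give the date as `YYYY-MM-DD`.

8803-04-17

ISO week 1 of 8803 is the week containing the first Thursday of 8803.
Week 16, day 4 (Thursday) lands on 8803-04-17.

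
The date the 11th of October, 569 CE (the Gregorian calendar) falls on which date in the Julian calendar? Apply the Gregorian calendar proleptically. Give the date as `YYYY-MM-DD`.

The Julian–Gregorian offset here is 2 days (Julian trailing).
11 October 569 Gregorian − 2 days → 9 October 569 Julian.

0569-10-09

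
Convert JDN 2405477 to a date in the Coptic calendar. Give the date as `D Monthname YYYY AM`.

6 Hathor 1590 AM

The Gregorian equivalent of JDN 2405477 is 14 November 1873.
In the Coptic calendar that day is 6 Hathor 1590 AM.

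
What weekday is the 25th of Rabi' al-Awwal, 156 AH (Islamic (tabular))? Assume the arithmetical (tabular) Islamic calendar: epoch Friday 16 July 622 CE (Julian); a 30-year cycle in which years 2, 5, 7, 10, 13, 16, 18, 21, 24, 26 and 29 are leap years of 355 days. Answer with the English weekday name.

In the proleptic Gregorian calendar this is 27 February 773 (JDN 2003450).
2003450 ≡ 1 (mod 7); counting from Monday = 0 gives Tuesday.

Tuesday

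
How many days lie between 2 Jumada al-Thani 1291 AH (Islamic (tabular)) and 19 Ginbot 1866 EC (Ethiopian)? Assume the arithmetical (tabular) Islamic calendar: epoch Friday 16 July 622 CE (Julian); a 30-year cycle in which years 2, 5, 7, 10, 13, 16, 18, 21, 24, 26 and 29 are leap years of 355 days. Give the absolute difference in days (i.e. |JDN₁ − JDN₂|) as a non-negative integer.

JDN of the first date = 2405722.
JDN of the second date = 2405670.
|2405670 − 2405722| = 52.

52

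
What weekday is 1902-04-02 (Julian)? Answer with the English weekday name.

This is JDN 2415855 (15 April 1902 Gregorian).
Since JDN mod 7 = 1 (0 = Monday), the day is Tuesday.

Tuesday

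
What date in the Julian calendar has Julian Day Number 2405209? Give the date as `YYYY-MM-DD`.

1873-02-07

The Gregorian equivalent of JDN 2405209 is 19 February 1873.
In the Julian calendar that day is 1873-02-07.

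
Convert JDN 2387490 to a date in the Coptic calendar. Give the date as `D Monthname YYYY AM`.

11 Mesori 1540 AM

JDN 2387490 is 16 August 1824 in the Gregorian calendar.
In the Coptic calendar that day is 11 Mesori 1540 AM.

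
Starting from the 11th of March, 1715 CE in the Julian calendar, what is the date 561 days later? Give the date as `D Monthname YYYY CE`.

22 September 1716 CE

JDN of the 11th of March, 1715 CE = 2347531.
2347531 + 561 = 2348092.
JDN 2348092 in the Julian calendar is 22 September 1716 CE.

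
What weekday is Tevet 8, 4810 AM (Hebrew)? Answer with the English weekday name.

Wednesday

This is JDN 2104545 (12 December 1049 Gregorian).
Since JDN mod 7 = 2 (0 = Monday), the day is Wednesday.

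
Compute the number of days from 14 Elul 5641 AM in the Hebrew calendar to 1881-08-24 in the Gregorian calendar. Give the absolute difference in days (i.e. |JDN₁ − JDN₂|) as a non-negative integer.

JDN of the first date = 2408332.
JDN of the second date = 2408317.
|2408317 − 2408332| = 15.

15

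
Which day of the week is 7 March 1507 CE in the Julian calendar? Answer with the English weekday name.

This is JDN 2271555 (17 March 1507 Gregorian).
JDN 2271555 mod 7 = 6, and JDN 0 was a Monday, so this is a Sunday.

Sunday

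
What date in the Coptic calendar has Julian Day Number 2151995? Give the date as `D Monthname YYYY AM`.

7 Hathor 896 AM

JDN 2151995 is 11 November 1179 in the proleptic Gregorian calendar.
In the Coptic calendar that day is 7 Hathor 896 AM.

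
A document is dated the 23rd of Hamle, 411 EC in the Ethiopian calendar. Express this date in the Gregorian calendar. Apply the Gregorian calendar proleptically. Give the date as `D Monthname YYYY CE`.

Both dates share Julian Day Number 1874295; in the Gregorian calendar that is 18 July 419 CE.

18 July 419 CE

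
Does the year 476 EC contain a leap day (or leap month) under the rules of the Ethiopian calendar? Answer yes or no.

no

476 mod 4 = 0; in the Ethiopian calendar a year is leap when year mod 4 = 3, so it is a common year.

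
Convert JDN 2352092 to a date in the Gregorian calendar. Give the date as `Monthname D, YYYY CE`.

September 16, 1727 CE

JDN 2451545 is 1 Jan 2000; 2352092 is −99453 days from there.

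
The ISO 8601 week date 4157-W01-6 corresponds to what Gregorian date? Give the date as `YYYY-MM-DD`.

4157-01-08

ISO week 1 of 4157 is the week containing the first Thursday of 4157.
Week 1, day 6 (Saturday) lands on 4157-01-08.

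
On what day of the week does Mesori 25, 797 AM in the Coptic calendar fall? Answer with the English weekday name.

Wednesday

This is JDN 2116123 (24 August 1081 Gregorian).
2116123 ≡ 2 (mod 7); counting from Monday = 0 gives Wednesday.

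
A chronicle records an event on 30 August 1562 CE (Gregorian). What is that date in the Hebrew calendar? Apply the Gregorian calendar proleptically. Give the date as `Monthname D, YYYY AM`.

Elul 19, 5322 AM

Both dates share Julian Day Number 2291810; in the Hebrew calendar that is 19 Elul 5322 AM.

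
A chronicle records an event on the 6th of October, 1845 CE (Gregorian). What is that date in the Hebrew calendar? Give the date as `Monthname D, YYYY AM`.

Both dates share Julian Day Number 2395211; in the Hebrew calendar that is 5 Tishrei 5606 AM.

Tishrei 5, 5606 AM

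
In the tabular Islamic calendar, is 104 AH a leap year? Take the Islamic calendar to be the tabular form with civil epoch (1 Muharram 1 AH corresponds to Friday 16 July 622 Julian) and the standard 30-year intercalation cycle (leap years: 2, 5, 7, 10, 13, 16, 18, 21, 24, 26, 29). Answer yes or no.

Year 104 AH is year 14 of its 30-year cycle; leap positions are 2, 5, 7, 10, 13, 16, 18, 21, 24, 26, 29, so it is a common year (354 days).

no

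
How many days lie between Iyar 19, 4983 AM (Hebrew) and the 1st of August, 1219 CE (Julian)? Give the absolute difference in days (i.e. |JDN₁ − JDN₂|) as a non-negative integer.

First date → JDN 2167869; second date → JDN 2166510.
The interval is |2167869 − 2166510| = 1359 days.

1359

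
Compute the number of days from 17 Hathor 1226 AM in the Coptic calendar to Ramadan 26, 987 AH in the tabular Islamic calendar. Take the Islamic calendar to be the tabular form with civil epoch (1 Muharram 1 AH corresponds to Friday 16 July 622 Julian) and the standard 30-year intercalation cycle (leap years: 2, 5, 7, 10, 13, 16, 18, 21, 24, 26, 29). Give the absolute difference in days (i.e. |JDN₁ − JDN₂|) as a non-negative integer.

JDN of the first date = 2272537.
JDN of the second date = 2298107.
|2298107 − 2272537| = 25570.

25570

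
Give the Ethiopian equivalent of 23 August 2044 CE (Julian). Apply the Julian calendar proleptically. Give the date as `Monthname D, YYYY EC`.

Nehase 30, 2036 EC

The source date corresponds to 5 September 2044 in the Gregorian calendar (JDN 2467864).
That day falls on 30 Nehase 2036 EC in the Ethiopian calendar.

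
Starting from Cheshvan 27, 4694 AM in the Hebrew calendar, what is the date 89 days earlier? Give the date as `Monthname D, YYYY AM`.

JDN of Cheshvan 27, 4694 AM = 2062158.
2062158 − 89 = 2062069.
JDN 2062069 in the Hebrew calendar is Av 27, 4693 AM.

Av 27, 4693 AM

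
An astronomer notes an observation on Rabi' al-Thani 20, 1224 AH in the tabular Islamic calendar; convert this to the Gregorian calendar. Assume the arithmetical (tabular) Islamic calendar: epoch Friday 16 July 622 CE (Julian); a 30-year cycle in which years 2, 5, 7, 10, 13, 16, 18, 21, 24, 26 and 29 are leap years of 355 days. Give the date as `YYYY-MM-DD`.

1809-06-04

Julian Day Number of the source date = 2381938.
Converting JDN 2381938 to the Gregorian calendar gives 4 June 1809 CE.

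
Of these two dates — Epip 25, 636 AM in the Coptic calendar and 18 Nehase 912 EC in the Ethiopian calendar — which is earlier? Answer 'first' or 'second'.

The two dates have Julian Day Numbers 2057288 and 2057311 respectively.
Since 2057288 < 2057311, the first date comes first.

first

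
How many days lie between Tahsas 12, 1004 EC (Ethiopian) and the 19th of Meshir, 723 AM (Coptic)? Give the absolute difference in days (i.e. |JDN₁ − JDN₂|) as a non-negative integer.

First date → JDN 2090668; second date → JDN 2088908.
The interval is |2090668 − 2088908| = 1760 days.

1760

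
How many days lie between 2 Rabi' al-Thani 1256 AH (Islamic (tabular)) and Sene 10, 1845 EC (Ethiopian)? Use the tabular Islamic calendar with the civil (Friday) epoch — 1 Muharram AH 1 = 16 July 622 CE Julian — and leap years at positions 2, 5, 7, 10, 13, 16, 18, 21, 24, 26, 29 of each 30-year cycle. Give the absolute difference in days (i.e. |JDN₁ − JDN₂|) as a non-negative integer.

4761

JDN of the first date = 2393260.
JDN of the second date = 2398021.
|2398021 − 2393260| = 4761.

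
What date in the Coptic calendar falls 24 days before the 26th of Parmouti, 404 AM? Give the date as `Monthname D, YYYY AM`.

JDN of the 26th of Parmouti, 404 AM = 1972461.
1972461 − 24 = 1972437.
JDN 1972437 in the Coptic calendar is Parmouti 2, 404 AM.

Parmouti 2, 404 AM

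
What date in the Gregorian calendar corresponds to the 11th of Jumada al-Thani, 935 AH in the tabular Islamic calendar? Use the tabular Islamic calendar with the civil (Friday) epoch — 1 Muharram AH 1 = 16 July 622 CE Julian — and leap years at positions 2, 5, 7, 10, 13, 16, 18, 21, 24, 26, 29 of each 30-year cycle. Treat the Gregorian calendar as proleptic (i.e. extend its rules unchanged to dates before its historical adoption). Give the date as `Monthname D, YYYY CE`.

Julian Day Number of the source date = 2279576.
Converting JDN 2279576 to the Gregorian calendar gives 2 March 1529 CE.

March 2, 1529 CE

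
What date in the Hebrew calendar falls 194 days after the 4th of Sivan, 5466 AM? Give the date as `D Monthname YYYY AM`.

The starting date is JDN 2344300; 2344300 + 194 = 2344494.
JDN 2344494 corresponds to 21 Kislev 5467 AM.

21 Kislev 5467 AM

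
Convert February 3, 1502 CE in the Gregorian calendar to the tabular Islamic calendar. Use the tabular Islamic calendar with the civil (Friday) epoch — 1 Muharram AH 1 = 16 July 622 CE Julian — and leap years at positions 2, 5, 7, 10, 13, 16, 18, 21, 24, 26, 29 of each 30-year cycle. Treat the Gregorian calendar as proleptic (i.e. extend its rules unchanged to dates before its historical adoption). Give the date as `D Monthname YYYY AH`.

Both dates share Julian Day Number 2269687; in the tabular Islamic calendar that is 15 Rajab 907 AH.

15 Rajab 907 AH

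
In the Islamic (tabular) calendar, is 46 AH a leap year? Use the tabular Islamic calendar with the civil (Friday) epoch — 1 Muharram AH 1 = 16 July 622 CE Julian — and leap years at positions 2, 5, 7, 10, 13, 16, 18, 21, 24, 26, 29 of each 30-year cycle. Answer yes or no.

Year 46 AH is year 16 of its 30-year cycle; leap positions are 2, 5, 7, 10, 13, 16, 18, 21, 24, 26, 29, so it is a leap year (355 days).

yes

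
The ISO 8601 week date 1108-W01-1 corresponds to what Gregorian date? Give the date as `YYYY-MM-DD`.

ISO week 1 of 1108 is the week containing the first Thursday of 1108.
Week 1, day 1 (Monday) lands on 1107-12-30.

1107-12-30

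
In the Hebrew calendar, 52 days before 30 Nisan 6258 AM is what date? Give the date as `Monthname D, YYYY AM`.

Adar 7, 6258 AM

JDN of 30 Nisan 6258 AM = 2633547.
2633547 − 52 = 2633495.
JDN 2633495 in the Hebrew calendar is Adar 7, 6258 AM.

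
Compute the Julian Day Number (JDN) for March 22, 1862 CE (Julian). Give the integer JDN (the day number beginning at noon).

2401234

In the Gregorian calendar the same day is 3 April 1862.
JDN 2299161 is 15 October 1582 CE (Gregorian); the target day is +102073 days from there, so JDN = 2401234.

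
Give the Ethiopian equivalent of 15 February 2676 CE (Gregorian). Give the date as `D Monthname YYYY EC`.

Both dates share Julian Day Number 2698494; in the Ethiopian calendar that is 2 Yekatit 2668 EC.

2 Yekatit 2668 EC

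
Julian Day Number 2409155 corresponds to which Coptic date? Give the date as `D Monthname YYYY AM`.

JDN 2409155 is 10 December 1883 in the Gregorian calendar.
In the Coptic calendar that day is 1 Koiak 1600 AM.

1 Koiak 1600 AM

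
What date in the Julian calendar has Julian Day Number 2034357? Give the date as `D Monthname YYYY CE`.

7 October 857 CE

The proleptic Gregorian equivalent of JDN 2034357 is 11 October 857.
In the Julian calendar that day is 7 October 857 CE.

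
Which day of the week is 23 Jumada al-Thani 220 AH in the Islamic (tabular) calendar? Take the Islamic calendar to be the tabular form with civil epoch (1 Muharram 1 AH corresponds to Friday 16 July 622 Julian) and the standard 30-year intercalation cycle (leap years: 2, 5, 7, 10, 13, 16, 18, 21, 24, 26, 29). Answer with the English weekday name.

This is JDN 2026216 (28 June 835 Gregorian).
2026216 ≡ 3 (mod 7); counting from Monday = 0 gives Thursday.

Thursday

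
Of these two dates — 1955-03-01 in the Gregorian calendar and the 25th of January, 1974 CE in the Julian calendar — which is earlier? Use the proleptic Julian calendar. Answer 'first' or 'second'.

first

First date → JDN 2435168; second date → JDN 2442086.
JDN 2435168 < JDN 2442086, so the first date is earlier.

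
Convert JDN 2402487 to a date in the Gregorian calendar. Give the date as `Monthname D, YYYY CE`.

JDN 2451545 is 1 Jan 2000; 2402487 is −49058 days from there.

September 7, 1865 CE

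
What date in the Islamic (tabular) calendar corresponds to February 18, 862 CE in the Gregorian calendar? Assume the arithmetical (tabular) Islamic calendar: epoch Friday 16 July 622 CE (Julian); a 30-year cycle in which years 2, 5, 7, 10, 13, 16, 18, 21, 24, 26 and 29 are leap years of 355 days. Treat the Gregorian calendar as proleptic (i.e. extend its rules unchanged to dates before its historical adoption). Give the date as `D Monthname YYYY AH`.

Julian Day Number of the source date = 2035948.
Converting JDN 2035948 to the tabular Islamic calendar gives 10 Dhu al-Hijjah 247 AH.

10 Dhu al-Hijjah 247 AH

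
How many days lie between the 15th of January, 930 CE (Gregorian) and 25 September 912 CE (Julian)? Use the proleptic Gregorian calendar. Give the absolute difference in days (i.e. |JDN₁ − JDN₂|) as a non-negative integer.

JDN of the first date = 2060750.
JDN of the second date = 2054434.
|2054434 − 2060750| = 6316.

6316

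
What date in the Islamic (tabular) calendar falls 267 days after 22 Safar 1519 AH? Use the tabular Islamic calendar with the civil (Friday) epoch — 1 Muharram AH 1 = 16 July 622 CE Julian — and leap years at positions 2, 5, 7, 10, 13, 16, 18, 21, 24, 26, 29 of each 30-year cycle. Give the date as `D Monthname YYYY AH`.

24 Dhu al-Qa'dah 1519 AH

Counting 267 days forward from JDN 2486420 reaches JDN 2486687, which is 24 Dhu al-Qa'dah 1519 AH.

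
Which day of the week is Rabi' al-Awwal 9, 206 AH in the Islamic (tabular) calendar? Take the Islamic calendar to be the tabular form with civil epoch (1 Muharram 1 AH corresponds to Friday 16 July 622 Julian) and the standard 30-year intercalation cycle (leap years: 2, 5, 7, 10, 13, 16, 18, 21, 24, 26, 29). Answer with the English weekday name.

In the proleptic Gregorian calendar this is 16 August 821 (JDN 2021152).
2021152 ≡ 0 (mod 7); counting from Monday = 0 gives Monday.

Monday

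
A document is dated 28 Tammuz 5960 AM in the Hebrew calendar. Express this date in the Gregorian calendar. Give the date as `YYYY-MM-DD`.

2200-07-12

Julian Day Number of the source date = 2524786.
Converting JDN 2524786 to the Gregorian calendar gives 12 July 2200 CE.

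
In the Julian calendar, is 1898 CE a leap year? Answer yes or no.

1898 mod 4 = 2, so it is a common year in the Julian calendar.

no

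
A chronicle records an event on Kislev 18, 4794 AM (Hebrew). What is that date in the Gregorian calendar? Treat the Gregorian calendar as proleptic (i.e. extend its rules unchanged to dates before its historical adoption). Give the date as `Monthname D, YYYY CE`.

November 18, 1033 CE

Both dates share Julian Day Number 2098677; in the Gregorian calendar that is 18 November 1033 CE.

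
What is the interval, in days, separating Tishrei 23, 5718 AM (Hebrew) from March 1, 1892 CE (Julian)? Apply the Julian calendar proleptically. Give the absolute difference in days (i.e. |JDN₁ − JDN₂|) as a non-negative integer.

JDN of the first date = 2436130.
JDN of the second date = 2412171.
|2412171 − 2436130| = 23959.

23959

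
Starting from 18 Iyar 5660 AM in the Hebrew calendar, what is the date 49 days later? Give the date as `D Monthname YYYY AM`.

Counting 49 days forward from JDN 2415157 reaches JDN 2415206, which is 8 Tammuz 5660 AM.

8 Tammuz 5660 AM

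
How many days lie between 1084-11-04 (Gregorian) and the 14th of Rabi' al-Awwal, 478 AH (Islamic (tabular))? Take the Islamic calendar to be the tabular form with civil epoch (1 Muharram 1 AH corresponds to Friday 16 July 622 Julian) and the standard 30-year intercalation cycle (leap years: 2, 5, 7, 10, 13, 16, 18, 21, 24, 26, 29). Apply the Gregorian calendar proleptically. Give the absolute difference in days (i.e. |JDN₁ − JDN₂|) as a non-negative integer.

254

First date → JDN 2117291; second date → JDN 2117545.
The interval is |2117291 − 2117545| = 254 days.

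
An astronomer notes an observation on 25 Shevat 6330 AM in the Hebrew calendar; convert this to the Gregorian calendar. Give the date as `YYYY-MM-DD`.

2570-02-01

Julian Day Number of the source date = 2659765.
Converting JDN 2659765 to the Gregorian calendar gives 1 February 2570 CE.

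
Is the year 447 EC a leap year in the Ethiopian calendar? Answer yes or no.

447 mod 4 = 3; in the Ethiopian calendar a year is leap when year mod 4 = 3, so it is a leap year.

yes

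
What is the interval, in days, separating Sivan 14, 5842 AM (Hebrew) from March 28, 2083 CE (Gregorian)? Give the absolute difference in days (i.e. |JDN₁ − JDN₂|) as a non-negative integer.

First date → JDN 2481657; second date → JDN 2481947.
The interval is |2481657 − 2481947| = 290 days.

290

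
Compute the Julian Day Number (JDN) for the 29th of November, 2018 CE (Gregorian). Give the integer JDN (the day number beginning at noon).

JDN 2400001 is 17 November 1858 CE (Gregorian), MJD 0; the target day is +58451 days from there, so JDN = 2458452.

2458452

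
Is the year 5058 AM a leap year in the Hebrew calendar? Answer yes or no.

Hebrew year 5058 is year 4 of its 19-year Metonic cycle; leap years are at positions 3, 6, 8, 11, 14, 17, 19, so it is a common year (12 months).

no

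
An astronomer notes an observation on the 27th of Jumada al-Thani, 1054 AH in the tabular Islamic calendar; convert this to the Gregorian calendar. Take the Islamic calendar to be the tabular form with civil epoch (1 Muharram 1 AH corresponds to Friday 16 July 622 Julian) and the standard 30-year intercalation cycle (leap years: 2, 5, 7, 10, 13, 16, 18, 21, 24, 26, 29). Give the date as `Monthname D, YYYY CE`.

Both dates share Julian Day Number 2321762; in the Gregorian calendar that is 31 August 1644 CE.

August 31, 1644 CE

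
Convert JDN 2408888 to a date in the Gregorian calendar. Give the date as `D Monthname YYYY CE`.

18 March 1883 CE

Counting from JDN 2299161 = 15 Oct 1582 gives an offset of 109727 days.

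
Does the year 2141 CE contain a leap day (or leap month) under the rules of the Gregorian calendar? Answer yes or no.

2141 is not divisible by 4, so it is a common year.

no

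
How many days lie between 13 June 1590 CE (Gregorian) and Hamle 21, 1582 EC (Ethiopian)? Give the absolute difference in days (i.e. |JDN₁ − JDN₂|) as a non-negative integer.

42

First date → JDN 2301959; second date → JDN 2302001.
The interval is |2301959 − 2302001| = 42 days.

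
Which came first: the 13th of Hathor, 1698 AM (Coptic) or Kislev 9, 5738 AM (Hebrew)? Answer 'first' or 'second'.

First date → JDN 2444931; second date → JDN 2443467.
JDN 2443467 < JDN 2444931, so the second date is earlier.

second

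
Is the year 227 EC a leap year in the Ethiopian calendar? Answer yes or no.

227 mod 4 = 3; in the Ethiopian calendar a year is leap when year mod 4 = 3, so it is a leap year.

yes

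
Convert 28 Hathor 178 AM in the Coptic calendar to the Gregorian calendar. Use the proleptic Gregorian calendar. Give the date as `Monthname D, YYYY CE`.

November 25, 461 CE

Julian Day Number of the source date = 1889766.
Converting JDN 1889766 to the Gregorian calendar gives 25 November 461 CE.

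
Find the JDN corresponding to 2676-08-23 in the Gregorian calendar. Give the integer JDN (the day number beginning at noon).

2698684

JDN 2299161 is 15 October 1582 CE (Gregorian); the target day is +399523 days from there, so JDN = 2698684.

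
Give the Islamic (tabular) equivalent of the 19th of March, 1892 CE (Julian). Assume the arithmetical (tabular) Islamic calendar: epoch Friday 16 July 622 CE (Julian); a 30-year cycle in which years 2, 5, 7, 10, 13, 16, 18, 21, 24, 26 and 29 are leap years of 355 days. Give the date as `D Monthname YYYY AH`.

The source date corresponds to 31 March 1892 in the Gregorian calendar (JDN 2412189).
That day falls on 2 Ramadan 1309 AH in the tabular Islamic calendar.

2 Ramadan 1309 AH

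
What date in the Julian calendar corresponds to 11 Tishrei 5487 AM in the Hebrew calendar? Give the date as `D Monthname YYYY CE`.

25 September 1726 CE

Both dates share Julian Day Number 2351747; in the Julian calendar that is 25 September 1726 CE.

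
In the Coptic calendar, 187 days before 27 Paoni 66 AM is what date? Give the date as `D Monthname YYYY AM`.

20 Koiak 66 AM

JDN of 27 Paoni 66 AM = 1849067.
1849067 − 187 = 1848880.
JDN 1848880 in the Coptic calendar is 20 Koiak 66 AM.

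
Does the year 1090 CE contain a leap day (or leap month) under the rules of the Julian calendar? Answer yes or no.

no

1090 mod 4 = 2, so it is a common year in the Julian calendar.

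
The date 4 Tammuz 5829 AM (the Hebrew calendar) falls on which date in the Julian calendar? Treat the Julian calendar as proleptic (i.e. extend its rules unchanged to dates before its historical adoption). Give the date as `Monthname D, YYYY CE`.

Both dates share Julian Day Number 2476921; in the Julian calendar that is 10 June 2069 CE.

June 10, 2069 CE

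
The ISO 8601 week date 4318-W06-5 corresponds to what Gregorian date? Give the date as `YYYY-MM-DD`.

4318-02-08

ISO week 1 of 4318 is the week containing the first Thursday of 4318.
Week 6, day 5 (Friday) lands on 4318-02-08.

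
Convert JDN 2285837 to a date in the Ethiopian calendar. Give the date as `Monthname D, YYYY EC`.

Miyazya 18, 1538 EC

JDN 2285837 is 23 April 1546 in the proleptic Gregorian calendar.
In the Ethiopian calendar that day is Miyazya 18, 1538 EC.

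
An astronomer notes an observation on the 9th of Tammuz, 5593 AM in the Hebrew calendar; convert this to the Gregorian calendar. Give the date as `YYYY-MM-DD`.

1833-06-26

Julian Day Number of the source date = 2390726.
Converting JDN 2390726 to the Gregorian calendar gives 26 June 1833 CE.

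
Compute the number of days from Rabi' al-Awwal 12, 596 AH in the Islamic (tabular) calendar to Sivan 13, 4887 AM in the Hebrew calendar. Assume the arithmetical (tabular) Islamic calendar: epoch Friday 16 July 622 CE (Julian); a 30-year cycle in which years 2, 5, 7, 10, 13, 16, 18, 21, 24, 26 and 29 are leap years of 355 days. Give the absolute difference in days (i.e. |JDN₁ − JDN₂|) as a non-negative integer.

26519

First date → JDN 2159358; second date → JDN 2132839.
The interval is |2159358 − 2132839| = 26519 days.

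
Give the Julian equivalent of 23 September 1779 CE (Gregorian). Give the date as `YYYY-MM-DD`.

1779-09-12

At this point the Julian calendar is 11 days behind the Gregorian.
23 September 1779 Gregorian − 11 days → 12 September 1779 Julian.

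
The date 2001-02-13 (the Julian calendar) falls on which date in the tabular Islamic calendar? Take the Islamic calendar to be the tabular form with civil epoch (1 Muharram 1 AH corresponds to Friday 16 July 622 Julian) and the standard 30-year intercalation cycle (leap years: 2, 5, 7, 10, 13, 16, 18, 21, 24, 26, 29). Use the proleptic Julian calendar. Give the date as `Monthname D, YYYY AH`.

Dhu al-Hijjah 2, 1421 AH

The source date corresponds to 26 February 2001 in the Gregorian calendar (JDN 2451967).
That day falls on 2 Dhu al-Hijjah 1421 AH in the tabular Islamic calendar.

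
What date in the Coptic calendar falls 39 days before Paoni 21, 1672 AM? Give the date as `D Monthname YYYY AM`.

12 Pashons 1672 AM

The starting date is JDN 2435653; 2435653 − 39 = 2435614.
JDN 2435614 corresponds to 12 Pashons 1672 AM.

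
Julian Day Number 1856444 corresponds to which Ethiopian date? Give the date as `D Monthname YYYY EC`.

4 Meskerem 363 EC

The proleptic Gregorian equivalent of JDN 1856444 is 2 September 370.
In the Ethiopian calendar that day is 4 Meskerem 363 EC.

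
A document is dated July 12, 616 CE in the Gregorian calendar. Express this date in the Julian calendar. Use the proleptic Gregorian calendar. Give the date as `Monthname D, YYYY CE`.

July 9, 616 CE

At this point the Julian calendar is 3 days behind the Gregorian.
12 July 616 Gregorian − 3 days → 9 July 616 Julian.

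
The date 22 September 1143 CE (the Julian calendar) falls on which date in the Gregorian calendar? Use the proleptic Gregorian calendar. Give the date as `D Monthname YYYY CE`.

The Julian–Gregorian offset here is 7 days (Julian trailing).
22 September 1143 Julian + 7 days → 29 September 1143 Gregorian.

29 September 1143 CE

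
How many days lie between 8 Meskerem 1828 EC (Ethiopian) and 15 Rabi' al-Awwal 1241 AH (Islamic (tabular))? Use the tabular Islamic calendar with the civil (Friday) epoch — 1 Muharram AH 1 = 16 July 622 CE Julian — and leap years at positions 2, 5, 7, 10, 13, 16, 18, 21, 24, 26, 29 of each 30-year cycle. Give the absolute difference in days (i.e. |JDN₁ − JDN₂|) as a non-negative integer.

3612

First date → JDN 2391540; second date → JDN 2387928.
The interval is |2391540 − 2387928| = 3612 days.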